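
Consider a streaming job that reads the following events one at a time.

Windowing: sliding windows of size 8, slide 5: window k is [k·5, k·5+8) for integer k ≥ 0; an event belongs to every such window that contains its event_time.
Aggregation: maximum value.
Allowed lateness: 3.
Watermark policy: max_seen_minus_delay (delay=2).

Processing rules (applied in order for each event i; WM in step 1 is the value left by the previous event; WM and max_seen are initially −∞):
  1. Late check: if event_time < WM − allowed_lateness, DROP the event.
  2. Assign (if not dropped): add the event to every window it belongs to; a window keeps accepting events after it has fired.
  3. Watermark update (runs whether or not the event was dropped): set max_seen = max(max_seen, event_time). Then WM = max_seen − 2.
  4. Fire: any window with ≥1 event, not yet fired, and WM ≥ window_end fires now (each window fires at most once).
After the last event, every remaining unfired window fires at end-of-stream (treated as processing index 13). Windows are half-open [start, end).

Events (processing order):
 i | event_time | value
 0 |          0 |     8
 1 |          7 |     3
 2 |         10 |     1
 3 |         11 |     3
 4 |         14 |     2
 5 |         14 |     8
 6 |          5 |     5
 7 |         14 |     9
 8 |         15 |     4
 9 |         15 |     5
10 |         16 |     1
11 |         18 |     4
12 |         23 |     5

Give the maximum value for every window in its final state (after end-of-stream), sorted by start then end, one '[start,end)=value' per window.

[0,8)=8 [5,13)=3 [10,18)=9 [15,23)=5 [20,28)=5

i=0 t=0 v=8: → [0,8); WM=-2
i=1 t=7 v=3: → [5,13),[0,8); WM=5
i=2 t=10 v=1: → [10,18),[5,13); WM=8; [0,8) fires=8
i=3 t=11 v=3: → [10,18),[5,13); WM=9
i=4 t=14 v=2: → [10,18); WM=12
i=5 t=14 v=8: → [10,18); WM=12
i=6 t=5 v=5: DROP (t<12-3); WM=12
i=7 t=14 v=9: → [10,18); WM=12
i=8 t=15 v=4: → [15,23),[10,18); WM=13; [5,13) fires=3
i=9 t=15 v=5: → [15,23),[10,18); WM=13
i=10 t=16 v=1: → [15,23),[10,18); WM=14
i=11 t=18 v=4: → [15,23); WM=16
i=12 t=23 v=5: → [20,28); WM=21; [10,18) fires=9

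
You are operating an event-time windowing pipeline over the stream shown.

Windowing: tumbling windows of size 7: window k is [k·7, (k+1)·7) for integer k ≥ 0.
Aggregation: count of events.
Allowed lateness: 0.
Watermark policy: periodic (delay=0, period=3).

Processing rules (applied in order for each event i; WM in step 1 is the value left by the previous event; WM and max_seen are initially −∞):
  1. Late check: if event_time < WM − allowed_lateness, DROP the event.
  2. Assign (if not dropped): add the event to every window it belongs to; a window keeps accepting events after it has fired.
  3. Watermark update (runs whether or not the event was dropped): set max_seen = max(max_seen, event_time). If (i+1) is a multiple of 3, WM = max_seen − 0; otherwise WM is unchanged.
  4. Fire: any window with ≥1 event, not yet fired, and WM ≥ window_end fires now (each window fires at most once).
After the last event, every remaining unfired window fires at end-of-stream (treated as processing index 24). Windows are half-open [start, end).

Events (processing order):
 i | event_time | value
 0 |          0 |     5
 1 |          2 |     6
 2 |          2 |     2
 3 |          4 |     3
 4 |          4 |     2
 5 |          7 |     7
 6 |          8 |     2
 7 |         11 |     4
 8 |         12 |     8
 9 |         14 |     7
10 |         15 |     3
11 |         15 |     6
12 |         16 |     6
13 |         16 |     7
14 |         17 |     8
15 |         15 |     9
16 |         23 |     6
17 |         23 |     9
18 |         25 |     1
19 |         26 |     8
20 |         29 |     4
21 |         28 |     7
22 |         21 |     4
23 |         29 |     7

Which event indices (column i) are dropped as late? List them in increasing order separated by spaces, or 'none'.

15 21 22

i=0 t=0 v=5: → [0,7); WM=−∞
i=1 t=2 v=6: → [0,7); WM=−∞
i=2 t=2 v=2: → [0,7); WM=2
i=3 t=4 v=3: → [0,7); WM=2
i=4 t=4 v=2: → [0,7); WM=2
i=5 t=7 v=7: → [7,14); WM=7; [0,7) fires=5
i=6 t=8 v=2: → [7,14); WM=7
i=7 t=11 v=4: → [7,14); WM=7
i=8 t=12 v=8: → [7,14); WM=12
i=9 t=14 v=7: → [14,21); WM=12
i=10 t=15 v=3: → [14,21); WM=12
i=11 t=15 v=6: → [14,21); WM=15; [7,14) fires=4
i=12 t=16 v=6: → [14,21); WM=15
i=13 t=16 v=7: → [14,21); WM=15
i=14 t=17 v=8: → [14,21); WM=17
i=15 t=15 v=9: DROP (t<17-0); WM=17
i=16 t=23 v=6: → [21,28); WM=17
i=17 t=23 v=9: → [21,28); WM=23; [14,21) fires=6
i=18 t=25 v=1: → [21,28); WM=23
i=19 t=26 v=8: → [21,28); WM=23
i=20 t=29 v=4: → [28,35); WM=29; [21,28) fires=4
i=21 t=28 v=7: DROP (t<29-0); WM=29
i=22 t=21 v=4: DROP (t<29-0); WM=29
i=23 t=29 v=7: → [28,35); WM=29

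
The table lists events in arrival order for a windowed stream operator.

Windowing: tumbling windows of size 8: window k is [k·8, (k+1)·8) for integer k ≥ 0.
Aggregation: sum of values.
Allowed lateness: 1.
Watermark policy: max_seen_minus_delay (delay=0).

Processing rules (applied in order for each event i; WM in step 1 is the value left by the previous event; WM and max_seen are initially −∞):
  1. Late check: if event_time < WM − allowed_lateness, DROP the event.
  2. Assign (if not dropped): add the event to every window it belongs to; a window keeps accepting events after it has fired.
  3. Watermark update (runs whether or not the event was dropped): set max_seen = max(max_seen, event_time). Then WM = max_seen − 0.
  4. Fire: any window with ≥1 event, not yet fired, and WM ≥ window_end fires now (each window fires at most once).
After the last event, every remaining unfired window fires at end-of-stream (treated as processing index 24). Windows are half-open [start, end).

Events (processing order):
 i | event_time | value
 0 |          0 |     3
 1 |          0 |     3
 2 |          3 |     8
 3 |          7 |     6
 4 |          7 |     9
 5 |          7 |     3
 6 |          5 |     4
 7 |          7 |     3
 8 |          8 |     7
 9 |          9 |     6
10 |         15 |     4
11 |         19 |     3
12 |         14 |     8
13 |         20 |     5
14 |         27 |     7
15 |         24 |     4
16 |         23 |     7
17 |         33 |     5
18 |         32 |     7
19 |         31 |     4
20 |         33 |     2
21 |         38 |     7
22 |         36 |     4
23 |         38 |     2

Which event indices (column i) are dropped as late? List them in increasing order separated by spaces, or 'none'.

6 12 15 16 19 22

i=0 t=0 v=3: → [0,8); WM=0
i=1 t=0 v=3: → [0,8); WM=0
i=2 t=3 v=8: → [0,8); WM=3
i=3 t=7 v=6: → [0,8); WM=7
i=4 t=7 v=9: → [0,8); WM=7
i=5 t=7 v=3: → [0,8); WM=7
i=6 t=5 v=4: DROP (t<7-1); WM=7
i=7 t=7 v=3: → [0,8); WM=7
i=8 t=8 v=7: → [8,16); WM=8; [0,8) fires=35
i=9 t=9 v=6: → [8,16); WM=9
i=10 t=15 v=4: → [8,16); WM=15
i=11 t=19 v=3: → [16,24); WM=19; [8,16) fires=17
i=12 t=14 v=8: DROP (t<19-1); WM=19
i=13 t=20 v=5: → [16,24); WM=20
i=14 t=27 v=7: → [24,32); WM=27; [16,24) fires=8
i=15 t=24 v=4: DROP (t<27-1); WM=27
i=16 t=23 v=7: DROP (t<27-1); WM=27
i=17 t=33 v=5: → [32,40); WM=33; [24,32) fires=7
i=18 t=32 v=7: → [32,40); WM=33
i=19 t=31 v=4: DROP (t<33-1); WM=33
i=20 t=33 v=2: → [32,40); WM=33
i=21 t=38 v=7: → [32,40); WM=38
i=22 t=36 v=4: DROP (t<38-1); WM=38
i=23 t=38 v=2: → [32,40); WM=38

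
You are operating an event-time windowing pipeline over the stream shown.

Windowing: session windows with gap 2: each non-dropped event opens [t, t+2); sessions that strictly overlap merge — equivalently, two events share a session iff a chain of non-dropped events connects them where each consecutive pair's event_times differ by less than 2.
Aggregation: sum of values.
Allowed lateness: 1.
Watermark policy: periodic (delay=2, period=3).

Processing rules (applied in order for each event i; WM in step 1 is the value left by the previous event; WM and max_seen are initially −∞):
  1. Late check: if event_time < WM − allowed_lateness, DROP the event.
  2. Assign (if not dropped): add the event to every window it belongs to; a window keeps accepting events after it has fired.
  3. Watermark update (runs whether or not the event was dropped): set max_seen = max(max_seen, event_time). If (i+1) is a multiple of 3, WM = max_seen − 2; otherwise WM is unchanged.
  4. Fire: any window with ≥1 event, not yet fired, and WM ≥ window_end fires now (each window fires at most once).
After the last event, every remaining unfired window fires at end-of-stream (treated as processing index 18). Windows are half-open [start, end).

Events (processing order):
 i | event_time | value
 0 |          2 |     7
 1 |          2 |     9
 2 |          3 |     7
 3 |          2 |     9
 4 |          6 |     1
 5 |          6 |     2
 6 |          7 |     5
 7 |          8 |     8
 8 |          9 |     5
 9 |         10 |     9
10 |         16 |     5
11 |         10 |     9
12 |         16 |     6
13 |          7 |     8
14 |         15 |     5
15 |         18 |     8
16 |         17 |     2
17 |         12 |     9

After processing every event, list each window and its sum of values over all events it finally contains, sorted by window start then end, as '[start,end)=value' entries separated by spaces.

i=0 t=2 v=7: → [2,4); WM=−∞
i=1 t=2 v=9: → [2,4); WM=−∞
i=2 t=3 v=7: → [2,5); WM=1
i=3 t=2 v=9: → [2,5); WM=1
i=4 t=6 v=1: → [6,8); WM=1
i=5 t=6 v=2: → [6,8); WM=4
i=6 t=7 v=5: → [6,9); WM=4
i=7 t=8 v=8: → [6,10); WM=4
i=8 t=9 v=5: → [6,11); WM=7
i=9 t=10 v=9: → [6,12); WM=7
i=10 t=16 v=5: → [16,18); WM=7
i=11 t=10 v=9: → [6,12); WM=14
i=12 t=16 v=6: → [16,18); WM=14
i=13 t=7 v=8: DROP (t<14-1); WM=14
i=14 t=15 v=5: → [15,18); WM=14
i=15 t=18 v=8: → [18,20); WM=14
i=16 t=17 v=2: → [15,20); WM=14
i=17 t=12 v=9: DROP (t<14-1); WM=16

[2,5)=32 [6,12)=39 [15,20)=26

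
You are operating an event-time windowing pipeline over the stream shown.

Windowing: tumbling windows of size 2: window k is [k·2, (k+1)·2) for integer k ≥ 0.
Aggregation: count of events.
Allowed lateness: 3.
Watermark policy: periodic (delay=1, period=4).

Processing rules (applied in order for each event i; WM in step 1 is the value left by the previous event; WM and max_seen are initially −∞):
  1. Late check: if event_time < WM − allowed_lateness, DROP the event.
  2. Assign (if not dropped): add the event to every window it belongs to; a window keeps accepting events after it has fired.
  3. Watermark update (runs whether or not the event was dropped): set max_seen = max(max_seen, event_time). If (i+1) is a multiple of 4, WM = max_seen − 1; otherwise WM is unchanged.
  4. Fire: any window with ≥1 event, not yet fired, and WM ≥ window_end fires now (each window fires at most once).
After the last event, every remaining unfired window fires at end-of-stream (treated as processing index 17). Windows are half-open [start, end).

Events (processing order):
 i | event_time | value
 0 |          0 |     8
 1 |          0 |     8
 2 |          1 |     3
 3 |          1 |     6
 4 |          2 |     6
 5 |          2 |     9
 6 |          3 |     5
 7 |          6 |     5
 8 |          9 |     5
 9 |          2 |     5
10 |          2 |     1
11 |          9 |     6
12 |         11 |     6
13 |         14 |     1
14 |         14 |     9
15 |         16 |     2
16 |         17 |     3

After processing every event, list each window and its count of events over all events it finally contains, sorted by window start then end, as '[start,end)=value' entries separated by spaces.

i=0 t=0 v=8: → [0,2); WM=−∞
i=1 t=0 v=8: → [0,2); WM=−∞
i=2 t=1 v=3: → [0,2); WM=−∞
i=3 t=1 v=6: → [0,2); WM=0
i=4 t=2 v=6: → [2,4); WM=0
i=5 t=2 v=9: → [2,4); WM=0
i=6 t=3 v=5: → [2,4); WM=0
i=7 t=6 v=5: → [6,8); WM=5; [0,2) fires=4 [2,4) fires=3
i=8 t=9 v=5: → [8,10); WM=5
i=9 t=2 v=5: → [2,4); WM=5
i=10 t=2 v=1: → [2,4); WM=5
i=11 t=9 v=6: → [8,10); WM=8; [6,8) fires=1
i=12 t=11 v=6: → [10,12); WM=8
i=13 t=14 v=1: → [14,16); WM=8
i=14 t=14 v=9: → [14,16); WM=8
i=15 t=16 v=2: → [16,18); WM=15; [8,10) fires=2 [10,12) fires=1
i=16 t=17 v=3: → [16,18); WM=15

[0,2)=4 [2,4)=5 [6,8)=1 [8,10)=2 [10,12)=1 [14,16)=2 [16,18)=2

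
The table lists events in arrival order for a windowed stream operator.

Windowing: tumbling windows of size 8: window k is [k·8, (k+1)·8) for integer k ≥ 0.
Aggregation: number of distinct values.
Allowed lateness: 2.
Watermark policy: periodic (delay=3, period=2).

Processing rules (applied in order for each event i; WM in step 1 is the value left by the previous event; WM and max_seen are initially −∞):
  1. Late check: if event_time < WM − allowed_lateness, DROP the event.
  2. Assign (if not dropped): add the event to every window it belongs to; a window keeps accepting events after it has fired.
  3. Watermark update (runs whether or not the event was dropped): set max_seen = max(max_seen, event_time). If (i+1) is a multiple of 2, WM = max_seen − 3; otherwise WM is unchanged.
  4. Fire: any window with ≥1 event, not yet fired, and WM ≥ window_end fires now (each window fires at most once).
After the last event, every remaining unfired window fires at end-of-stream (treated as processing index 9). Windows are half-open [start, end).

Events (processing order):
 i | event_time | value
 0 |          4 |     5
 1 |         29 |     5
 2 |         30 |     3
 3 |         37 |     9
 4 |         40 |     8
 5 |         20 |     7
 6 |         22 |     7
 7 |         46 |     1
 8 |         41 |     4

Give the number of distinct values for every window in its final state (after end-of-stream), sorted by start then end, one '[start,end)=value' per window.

[0,8)=1 [24,32)=2 [32,40)=1 [40,48)=3

i=0 t=4 v=5: → [0,8); WM=−∞
i=1 t=29 v=5: → [24,32); WM=26; [0,8) fires=1
i=2 t=30 v=3: → [24,32); WM=26
i=3 t=37 v=9: → [32,40); WM=34; [24,32) fires=2
i=4 t=40 v=8: → [40,48); WM=34
i=5 t=20 v=7: DROP (t<34-2); WM=37
i=6 t=22 v=7: DROP (t<37-2); WM=37
i=7 t=46 v=1: → [40,48); WM=43; [32,40) fires=1
i=8 t=41 v=4: → [40,48); WM=43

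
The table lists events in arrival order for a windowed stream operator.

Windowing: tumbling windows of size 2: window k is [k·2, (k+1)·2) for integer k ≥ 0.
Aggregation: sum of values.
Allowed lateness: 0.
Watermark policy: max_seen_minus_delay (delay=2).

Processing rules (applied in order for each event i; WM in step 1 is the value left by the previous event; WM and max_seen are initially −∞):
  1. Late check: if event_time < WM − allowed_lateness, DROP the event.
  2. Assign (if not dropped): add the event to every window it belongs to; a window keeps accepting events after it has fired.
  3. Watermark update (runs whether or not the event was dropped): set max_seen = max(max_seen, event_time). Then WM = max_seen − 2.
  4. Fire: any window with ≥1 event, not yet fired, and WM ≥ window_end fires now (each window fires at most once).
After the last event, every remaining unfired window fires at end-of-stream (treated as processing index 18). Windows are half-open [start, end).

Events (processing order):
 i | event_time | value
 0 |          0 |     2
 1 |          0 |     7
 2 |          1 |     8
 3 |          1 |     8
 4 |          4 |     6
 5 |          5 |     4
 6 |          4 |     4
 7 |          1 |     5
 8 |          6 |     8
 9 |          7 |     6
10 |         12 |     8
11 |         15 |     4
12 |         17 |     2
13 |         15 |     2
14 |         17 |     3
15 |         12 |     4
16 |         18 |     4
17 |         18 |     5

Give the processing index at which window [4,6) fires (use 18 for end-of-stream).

10

i=0 t=0 v=2: → [0,2); WM=-2
i=1 t=0 v=7: → [0,2); WM=-2
i=2 t=1 v=8: → [0,2); WM=-1
i=3 t=1 v=8: → [0,2); WM=-1
i=4 t=4 v=6: → [4,6); WM=2; [0,2) fires=25
i=5 t=5 v=4: → [4,6); WM=3
i=6 t=4 v=4: → [4,6); WM=3
i=7 t=1 v=5: DROP (t<3-0); WM=3
i=8 t=6 v=8: → [6,8); WM=4
i=9 t=7 v=6: → [6,8); WM=5
i=10 t=12 v=8: → [12,14); WM=10; [4,6) fires=14 [6,8) fires=14
i=11 t=15 v=4: → [14,16); WM=13
i=12 t=17 v=2: → [16,18); WM=15; [12,14) fires=8
i=13 t=15 v=2: → [14,16); WM=15
i=14 t=17 v=3: → [16,18); WM=15
i=15 t=12 v=4: DROP (t<15-0); WM=15
i=16 t=18 v=4: → [18,20); WM=16; [14,16) fires=6
i=17 t=18 v=5: → [18,20); WM=16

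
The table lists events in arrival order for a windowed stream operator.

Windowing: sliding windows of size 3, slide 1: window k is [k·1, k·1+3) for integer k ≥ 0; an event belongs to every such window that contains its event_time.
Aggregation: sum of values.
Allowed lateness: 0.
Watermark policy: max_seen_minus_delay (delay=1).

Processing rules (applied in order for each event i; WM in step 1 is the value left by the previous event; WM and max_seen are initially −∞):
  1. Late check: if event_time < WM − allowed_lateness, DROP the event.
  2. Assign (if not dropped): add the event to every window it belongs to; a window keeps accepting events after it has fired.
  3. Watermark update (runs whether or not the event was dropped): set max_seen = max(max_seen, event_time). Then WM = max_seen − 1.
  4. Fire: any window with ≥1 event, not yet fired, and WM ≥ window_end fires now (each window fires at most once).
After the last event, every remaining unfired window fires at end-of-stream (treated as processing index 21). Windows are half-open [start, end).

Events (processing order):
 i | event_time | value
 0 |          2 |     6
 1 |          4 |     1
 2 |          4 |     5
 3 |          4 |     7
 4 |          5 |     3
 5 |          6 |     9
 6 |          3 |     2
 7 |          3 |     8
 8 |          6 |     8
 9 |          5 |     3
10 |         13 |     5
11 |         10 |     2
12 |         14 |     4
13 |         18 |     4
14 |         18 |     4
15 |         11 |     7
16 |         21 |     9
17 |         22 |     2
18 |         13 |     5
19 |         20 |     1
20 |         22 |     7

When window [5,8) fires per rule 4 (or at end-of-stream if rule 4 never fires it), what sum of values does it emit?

23

i=0 t=2 v=6: → [2,5),[1,4),[0,3); WM=1
i=1 t=4 v=1: → [4,7),[3,6),[2,5); WM=3; [0,3) fires=6
i=2 t=4 v=5: → [4,7),[3,6),[2,5); WM=3
i=3 t=4 v=7: → [4,7),[3,6),[2,5); WM=3
i=4 t=5 v=3: → [5,8),[4,7),[3,6); WM=4; [1,4) fires=6
i=5 t=6 v=9: → [6,9),[5,8),[4,7); WM=5; [2,5) fires=19
i=6 t=3 v=2: DROP (t<5-0); WM=5
i=7 t=3 v=8: DROP (t<5-0); WM=5
i=8 t=6 v=8: → [6,9),[5,8),[4,7); WM=5
i=9 t=5 v=3: → [5,8),[4,7),[3,6); WM=5
i=10 t=13 v=5: → [13,16),[12,15),[11,14); WM=12; [3,6) fires=19 [4,7) fires=36 [5,8) fires=23 [6,9) fires=17
i=11 t=10 v=2: DROP (t<12-0); WM=12
i=12 t=14 v=4: → [14,17),[13,16),[12,15); WM=13
i=13 t=18 v=4: → [18,21),[17,20),[16,19); WM=17; [11,14) fires=5 [12,15) fires=9 [13,16) fires=9 [14,17) fires=4
i=14 t=18 v=4: → [18,21),[17,20),[16,19); WM=17
i=15 t=11 v=7: DROP (t<17-0); WM=17
i=16 t=21 v=9: → [21,24),[20,23),[19,22); WM=20; [16,19) fires=8 [17,20) fires=8
i=17 t=22 v=2: → [22,25),[21,24),[20,23); WM=21; [18,21) fires=8
i=18 t=13 v=5: DROP (t<21-0); WM=21
i=19 t=20 v=1: DROP (t<21-0); WM=21
i=20 t=22 v=7: → [22,25),[21,24),[20,23); WM=21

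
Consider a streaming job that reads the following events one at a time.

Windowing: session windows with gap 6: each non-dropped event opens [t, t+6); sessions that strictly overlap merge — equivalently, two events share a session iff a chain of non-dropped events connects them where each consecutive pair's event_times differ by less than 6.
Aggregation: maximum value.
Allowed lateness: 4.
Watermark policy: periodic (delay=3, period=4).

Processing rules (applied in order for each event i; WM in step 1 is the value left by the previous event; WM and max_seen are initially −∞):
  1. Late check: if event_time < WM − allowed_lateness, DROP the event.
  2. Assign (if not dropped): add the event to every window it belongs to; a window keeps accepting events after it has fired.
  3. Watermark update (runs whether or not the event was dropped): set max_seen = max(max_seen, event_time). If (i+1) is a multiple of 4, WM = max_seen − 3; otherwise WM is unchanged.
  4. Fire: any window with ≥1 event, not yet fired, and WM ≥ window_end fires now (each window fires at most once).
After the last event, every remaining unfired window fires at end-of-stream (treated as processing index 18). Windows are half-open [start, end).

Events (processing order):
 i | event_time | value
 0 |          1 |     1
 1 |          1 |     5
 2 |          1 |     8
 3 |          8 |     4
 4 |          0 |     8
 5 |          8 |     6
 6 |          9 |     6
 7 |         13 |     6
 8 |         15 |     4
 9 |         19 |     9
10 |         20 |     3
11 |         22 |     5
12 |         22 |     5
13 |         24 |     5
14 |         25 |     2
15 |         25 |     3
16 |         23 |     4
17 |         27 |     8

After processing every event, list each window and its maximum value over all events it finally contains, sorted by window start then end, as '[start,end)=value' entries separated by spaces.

i=0 t=1 v=1: → [1,7); WM=−∞
i=1 t=1 v=5: → [1,7); WM=−∞
i=2 t=1 v=8: → [1,7); WM=−∞
i=3 t=8 v=4: → [8,14); WM=5
i=4 t=0 v=8: DROP (t<5-4); WM=5
i=5 t=8 v=6: → [8,14); WM=5
i=6 t=9 v=6: → [8,15); WM=5
i=7 t=13 v=6: → [8,19); WM=10
i=8 t=15 v=4: → [8,21); WM=10
i=9 t=19 v=9: → [8,25); WM=10
i=10 t=20 v=3: → [8,26); WM=10
i=11 t=22 v=5: → [8,28); WM=19
i=12 t=22 v=5: → [8,28); WM=19
i=13 t=24 v=5: → [8,30); WM=19
i=14 t=25 v=2: → [8,31); WM=19
i=15 t=25 v=3: → [8,31); WM=22
i=16 t=23 v=4: → [8,31); WM=22
i=17 t=27 v=8: → [8,33); WM=22

[1,7)=8 [8,33)=9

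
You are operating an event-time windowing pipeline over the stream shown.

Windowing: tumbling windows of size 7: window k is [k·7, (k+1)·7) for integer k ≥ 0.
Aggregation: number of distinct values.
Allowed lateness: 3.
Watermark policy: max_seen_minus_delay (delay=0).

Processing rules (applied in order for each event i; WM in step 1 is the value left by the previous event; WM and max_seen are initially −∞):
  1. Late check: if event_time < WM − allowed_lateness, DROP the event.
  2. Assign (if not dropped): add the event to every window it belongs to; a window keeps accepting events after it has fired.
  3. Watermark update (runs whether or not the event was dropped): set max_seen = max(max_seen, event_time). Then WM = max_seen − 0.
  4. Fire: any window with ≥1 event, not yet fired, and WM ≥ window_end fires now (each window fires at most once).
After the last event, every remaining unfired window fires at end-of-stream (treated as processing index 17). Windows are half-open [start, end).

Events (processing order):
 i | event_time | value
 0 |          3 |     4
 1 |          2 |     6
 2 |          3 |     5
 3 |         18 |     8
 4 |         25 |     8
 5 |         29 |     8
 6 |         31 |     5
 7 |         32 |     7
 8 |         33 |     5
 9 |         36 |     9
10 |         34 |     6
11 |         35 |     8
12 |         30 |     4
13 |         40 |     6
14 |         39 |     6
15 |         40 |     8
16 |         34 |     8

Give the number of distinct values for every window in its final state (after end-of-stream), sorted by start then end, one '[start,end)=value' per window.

i=0 t=3 v=4: → [0,7); WM=3
i=1 t=2 v=6: → [0,7); WM=3
i=2 t=3 v=5: → [0,7); WM=3
i=3 t=18 v=8: → [14,21); WM=18; [0,7) fires=3
i=4 t=25 v=8: → [21,28); WM=25; [14,21) fires=1
i=5 t=29 v=8: → [28,35); WM=29; [21,28) fires=1
i=6 t=31 v=5: → [28,35); WM=31
i=7 t=32 v=7: → [28,35); WM=32
i=8 t=33 v=5: → [28,35); WM=33
i=9 t=36 v=9: → [35,42); WM=36; [28,35) fires=3
i=10 t=34 v=6: → [28,35); WM=36
i=11 t=35 v=8: → [35,42); WM=36
i=12 t=30 v=4: DROP (t<36-3); WM=36
i=13 t=40 v=6: → [35,42); WM=40
i=14 t=39 v=6: → [35,42); WM=40
i=15 t=40 v=8: → [35,42); WM=40
i=16 t=34 v=8: DROP (t<40-3); WM=40

[0,7)=3 [14,21)=1 [21,28)=1 [28,35)=4 [35,42)=3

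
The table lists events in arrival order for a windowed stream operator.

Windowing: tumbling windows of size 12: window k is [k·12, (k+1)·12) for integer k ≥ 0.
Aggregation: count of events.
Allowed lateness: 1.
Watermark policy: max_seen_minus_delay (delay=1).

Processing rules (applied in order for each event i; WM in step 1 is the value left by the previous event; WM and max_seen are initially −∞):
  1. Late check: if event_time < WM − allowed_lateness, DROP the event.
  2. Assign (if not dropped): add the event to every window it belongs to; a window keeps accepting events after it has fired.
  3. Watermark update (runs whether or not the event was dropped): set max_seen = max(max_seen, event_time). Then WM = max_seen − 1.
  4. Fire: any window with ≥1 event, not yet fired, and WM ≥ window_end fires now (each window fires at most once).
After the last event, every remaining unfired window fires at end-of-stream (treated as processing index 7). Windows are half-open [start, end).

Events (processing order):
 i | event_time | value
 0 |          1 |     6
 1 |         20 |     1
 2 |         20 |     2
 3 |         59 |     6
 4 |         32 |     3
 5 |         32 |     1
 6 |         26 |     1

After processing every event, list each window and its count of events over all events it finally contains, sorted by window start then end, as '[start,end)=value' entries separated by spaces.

i=0 t=1 v=6: → [0,12); WM=0
i=1 t=20 v=1: → [12,24); WM=19; [0,12) fires=1
i=2 t=20 v=2: → [12,24); WM=19
i=3 t=59 v=6: → [48,60); WM=58; [12,24) fires=2
i=4 t=32 v=3: DROP (t<58-1); WM=58
i=5 t=32 v=1: DROP (t<58-1); WM=58
i=6 t=26 v=1: DROP (t<58-1); WM=58

[0,12)=1 [12,24)=2 [48,60)=1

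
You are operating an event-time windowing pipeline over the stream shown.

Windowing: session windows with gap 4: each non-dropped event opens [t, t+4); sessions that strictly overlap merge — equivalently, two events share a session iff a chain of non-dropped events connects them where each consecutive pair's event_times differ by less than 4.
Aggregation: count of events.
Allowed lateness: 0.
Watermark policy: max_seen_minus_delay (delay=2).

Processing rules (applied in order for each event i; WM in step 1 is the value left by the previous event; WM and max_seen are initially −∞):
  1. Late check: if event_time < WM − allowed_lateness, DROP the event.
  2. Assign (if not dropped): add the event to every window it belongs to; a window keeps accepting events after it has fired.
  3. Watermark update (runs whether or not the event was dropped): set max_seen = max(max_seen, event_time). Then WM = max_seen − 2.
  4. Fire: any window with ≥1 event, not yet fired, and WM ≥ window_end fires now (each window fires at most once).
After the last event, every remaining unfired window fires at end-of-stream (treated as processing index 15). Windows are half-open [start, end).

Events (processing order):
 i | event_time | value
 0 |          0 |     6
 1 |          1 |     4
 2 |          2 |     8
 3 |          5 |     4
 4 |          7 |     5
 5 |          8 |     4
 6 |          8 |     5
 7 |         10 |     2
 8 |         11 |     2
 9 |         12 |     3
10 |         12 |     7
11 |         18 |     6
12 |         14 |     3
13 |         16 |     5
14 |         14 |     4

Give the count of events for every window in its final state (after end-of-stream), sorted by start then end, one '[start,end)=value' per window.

i=0 t=0 v=6: → [0,4); WM=-2
i=1 t=1 v=4: → [0,5); WM=-1
i=2 t=2 v=8: → [0,6); WM=0
i=3 t=5 v=4: → [0,9); WM=3
i=4 t=7 v=5: → [0,11); WM=5
i=5 t=8 v=4: → [0,12); WM=6
i=6 t=8 v=5: → [0,12); WM=6
i=7 t=10 v=2: → [0,14); WM=8
i=8 t=11 v=2: → [0,15); WM=9
i=9 t=12 v=3: → [0,16); WM=10
i=10 t=12 v=7: → [0,16); WM=10
i=11 t=18 v=6: → [18,22); WM=16
i=12 t=14 v=3: DROP (t<16-0); WM=16
i=13 t=16 v=5: → [16,22); WM=16
i=14 t=14 v=4: DROP (t<16-0); WM=16

[0,16)=11 [16,22)=2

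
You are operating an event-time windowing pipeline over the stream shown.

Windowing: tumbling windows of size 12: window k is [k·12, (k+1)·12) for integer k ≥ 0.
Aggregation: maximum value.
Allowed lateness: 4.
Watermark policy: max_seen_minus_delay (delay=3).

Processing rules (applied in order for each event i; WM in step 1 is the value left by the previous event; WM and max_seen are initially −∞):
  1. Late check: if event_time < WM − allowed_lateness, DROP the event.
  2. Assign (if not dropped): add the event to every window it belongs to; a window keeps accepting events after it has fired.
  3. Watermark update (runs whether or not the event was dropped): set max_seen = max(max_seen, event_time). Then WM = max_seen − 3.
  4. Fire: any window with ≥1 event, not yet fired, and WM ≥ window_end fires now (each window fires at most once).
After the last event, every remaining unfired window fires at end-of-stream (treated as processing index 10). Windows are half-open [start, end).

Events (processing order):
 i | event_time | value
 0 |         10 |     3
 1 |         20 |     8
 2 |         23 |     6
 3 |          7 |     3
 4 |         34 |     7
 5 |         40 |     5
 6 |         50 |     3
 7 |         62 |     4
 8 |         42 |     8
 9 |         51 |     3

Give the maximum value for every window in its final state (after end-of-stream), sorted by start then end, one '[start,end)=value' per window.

i=0 t=10 v=3: → [0,12); WM=7
i=1 t=20 v=8: → [12,24); WM=17; [0,12) fires=3
i=2 t=23 v=6: → [12,24); WM=20
i=3 t=7 v=3: DROP (t<20-4); WM=20
i=4 t=34 v=7: → [24,36); WM=31; [12,24) fires=8
i=5 t=40 v=5: → [36,48); WM=37; [24,36) fires=7
i=6 t=50 v=3: → [48,60); WM=47
i=7 t=62 v=4: → [60,72); WM=59; [36,48) fires=5
i=8 t=42 v=8: DROP (t<59-4); WM=59
i=9 t=51 v=3: DROP (t<59-4); WM=59

[0,12)=3 [12,24)=8 [24,36)=7 [36,48)=5 [48,60)=3 [60,72)=4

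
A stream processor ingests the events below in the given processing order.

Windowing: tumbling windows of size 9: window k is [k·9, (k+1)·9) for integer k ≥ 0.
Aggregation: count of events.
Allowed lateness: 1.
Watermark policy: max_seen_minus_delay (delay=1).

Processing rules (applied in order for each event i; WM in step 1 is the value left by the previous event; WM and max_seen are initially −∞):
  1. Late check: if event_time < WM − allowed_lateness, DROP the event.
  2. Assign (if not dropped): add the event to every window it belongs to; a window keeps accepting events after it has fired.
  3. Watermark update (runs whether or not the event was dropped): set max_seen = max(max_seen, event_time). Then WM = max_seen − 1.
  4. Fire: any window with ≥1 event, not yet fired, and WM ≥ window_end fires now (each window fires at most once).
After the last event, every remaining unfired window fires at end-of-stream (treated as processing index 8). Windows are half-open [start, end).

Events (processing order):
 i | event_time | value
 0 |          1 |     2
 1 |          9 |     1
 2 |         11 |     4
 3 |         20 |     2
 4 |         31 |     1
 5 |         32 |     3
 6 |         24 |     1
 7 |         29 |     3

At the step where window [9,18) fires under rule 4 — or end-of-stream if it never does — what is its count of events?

2

i=0 t=1 v=2: → [0,9); WM=0
i=1 t=9 v=1: → [9,18); WM=8
i=2 t=11 v=4: → [9,18); WM=10; [0,9) fires=1
i=3 t=20 v=2: → [18,27); WM=19; [9,18) fires=2
i=4 t=31 v=1: → [27,36); WM=30; [18,27) fires=1
i=5 t=32 v=3: → [27,36); WM=31
i=6 t=24 v=1: DROP (t<31-1); WM=31
i=7 t=29 v=3: DROP (t<31-1); WM=31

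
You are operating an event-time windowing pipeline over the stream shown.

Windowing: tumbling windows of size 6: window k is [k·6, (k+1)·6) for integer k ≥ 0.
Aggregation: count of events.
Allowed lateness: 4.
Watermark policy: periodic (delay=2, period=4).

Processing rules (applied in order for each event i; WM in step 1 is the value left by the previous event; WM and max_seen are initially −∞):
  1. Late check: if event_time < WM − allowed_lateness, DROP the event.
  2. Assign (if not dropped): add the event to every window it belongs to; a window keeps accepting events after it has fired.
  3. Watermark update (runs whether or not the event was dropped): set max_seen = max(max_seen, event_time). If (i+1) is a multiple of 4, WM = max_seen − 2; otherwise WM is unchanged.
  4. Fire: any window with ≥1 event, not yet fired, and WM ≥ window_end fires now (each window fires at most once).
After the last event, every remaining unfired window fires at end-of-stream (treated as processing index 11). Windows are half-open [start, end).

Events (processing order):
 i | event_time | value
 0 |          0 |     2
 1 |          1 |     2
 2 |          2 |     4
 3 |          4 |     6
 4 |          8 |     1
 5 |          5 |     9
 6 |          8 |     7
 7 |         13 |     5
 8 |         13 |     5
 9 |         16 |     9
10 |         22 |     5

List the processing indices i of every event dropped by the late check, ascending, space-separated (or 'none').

none

i=0 t=0 v=2: → [0,6); WM=−∞
i=1 t=1 v=2: → [0,6); WM=−∞
i=2 t=2 v=4: → [0,6); WM=−∞
i=3 t=4 v=6: → [0,6); WM=2
i=4 t=8 v=1: → [6,12); WM=2
i=5 t=5 v=9: → [0,6); WM=2
i=6 t=8 v=7: → [6,12); WM=2
i=7 t=13 v=5: → [12,18); WM=11; [0,6) fires=5
i=8 t=13 v=5: → [12,18); WM=11
i=9 t=16 v=9: → [12,18); WM=11
i=10 t=22 v=5: → [18,24); WM=11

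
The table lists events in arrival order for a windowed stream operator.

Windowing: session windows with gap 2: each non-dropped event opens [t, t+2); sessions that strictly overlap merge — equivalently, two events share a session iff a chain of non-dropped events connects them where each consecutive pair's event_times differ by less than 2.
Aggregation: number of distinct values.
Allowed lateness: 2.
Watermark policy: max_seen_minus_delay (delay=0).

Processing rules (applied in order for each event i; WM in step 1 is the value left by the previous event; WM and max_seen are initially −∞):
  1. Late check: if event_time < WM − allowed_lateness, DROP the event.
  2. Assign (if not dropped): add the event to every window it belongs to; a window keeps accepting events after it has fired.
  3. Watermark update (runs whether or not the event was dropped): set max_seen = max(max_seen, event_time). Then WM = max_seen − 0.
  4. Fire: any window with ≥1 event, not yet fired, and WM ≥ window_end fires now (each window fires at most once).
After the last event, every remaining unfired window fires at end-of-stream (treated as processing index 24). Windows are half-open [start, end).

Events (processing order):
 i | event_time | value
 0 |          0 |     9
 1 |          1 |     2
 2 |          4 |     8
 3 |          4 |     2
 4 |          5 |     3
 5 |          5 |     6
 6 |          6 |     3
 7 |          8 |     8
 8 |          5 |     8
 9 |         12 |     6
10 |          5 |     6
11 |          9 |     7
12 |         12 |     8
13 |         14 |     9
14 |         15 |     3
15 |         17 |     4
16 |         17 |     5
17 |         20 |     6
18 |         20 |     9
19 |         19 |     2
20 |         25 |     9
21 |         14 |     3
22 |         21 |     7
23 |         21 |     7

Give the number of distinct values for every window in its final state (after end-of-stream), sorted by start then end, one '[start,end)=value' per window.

i=0 t=0 v=9: → [0,2); WM=0
i=1 t=1 v=2: → [0,3); WM=1
i=2 t=4 v=8: → [4,6); WM=4
i=3 t=4 v=2: → [4,6); WM=4
i=4 t=5 v=3: → [4,7); WM=5
i=5 t=5 v=6: → [4,7); WM=5
i=6 t=6 v=3: → [4,8); WM=6
i=7 t=8 v=8: → [8,10); WM=8
i=8 t=5 v=8: DROP (t<8-2); WM=8
i=9 t=12 v=6: → [12,14); WM=12
i=10 t=5 v=6: DROP (t<12-2); WM=12
i=11 t=9 v=7: DROP (t<12-2); WM=12
i=12 t=12 v=8: → [12,14); WM=12
i=13 t=14 v=9: → [14,16); WM=14
i=14 t=15 v=3: → [14,17); WM=15
i=15 t=17 v=4: → [17,19); WM=17
i=16 t=17 v=5: → [17,19); WM=17
i=17 t=20 v=6: → [20,22); WM=20
i=18 t=20 v=9: → [20,22); WM=20
i=19 t=19 v=2: → [19,22); WM=20
i=20 t=25 v=9: → [25,27); WM=25
i=21 t=14 v=3: DROP (t<25-2); WM=25
i=22 t=21 v=7: DROP (t<25-2); WM=25
i=23 t=21 v=7: DROP (t<25-2); WM=25

[0,3)=2 [4,8)=4 [8,10)=1 [12,14)=2 [14,17)=2 [17,19)=2 [19,22)=3 [25,27)=1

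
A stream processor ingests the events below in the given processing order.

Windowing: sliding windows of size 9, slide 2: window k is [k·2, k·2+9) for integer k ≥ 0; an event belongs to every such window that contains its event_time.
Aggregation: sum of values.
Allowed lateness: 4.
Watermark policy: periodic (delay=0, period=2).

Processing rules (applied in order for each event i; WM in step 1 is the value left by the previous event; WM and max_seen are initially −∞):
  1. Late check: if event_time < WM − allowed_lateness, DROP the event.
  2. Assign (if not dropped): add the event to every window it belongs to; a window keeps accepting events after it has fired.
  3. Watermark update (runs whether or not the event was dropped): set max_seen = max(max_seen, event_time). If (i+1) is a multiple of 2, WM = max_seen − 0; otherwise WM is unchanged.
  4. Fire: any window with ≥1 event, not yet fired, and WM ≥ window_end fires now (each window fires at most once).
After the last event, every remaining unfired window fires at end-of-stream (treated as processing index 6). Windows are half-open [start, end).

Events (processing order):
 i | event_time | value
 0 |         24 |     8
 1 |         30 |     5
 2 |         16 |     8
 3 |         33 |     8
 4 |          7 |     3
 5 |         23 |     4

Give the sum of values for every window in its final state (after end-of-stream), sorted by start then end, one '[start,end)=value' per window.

i=0 t=24 v=8: → [24,33),[22,31),[20,29),[18,27),[16,25); WM=−∞
i=1 t=30 v=5: → [30,39),[28,37),[26,35),[24,33),[22,31); WM=30; [16,25) fires=8 [18,27) fires=8 [20,29) fires=8
i=2 t=16 v=8: DROP (t<30-4); WM=30
i=3 t=33 v=8: → [32,41),[30,39),[28,37),[26,35); WM=33; [22,31) fires=13 [24,33) fires=13
i=4 t=7 v=3: DROP (t<33-4); WM=33
i=5 t=23 v=4: DROP (t<33-4); WM=33

[16,25)=8 [18,27)=8 [20,29)=8 [22,31)=13 [24,33)=13 [26,35)=13 [28,37)=13 [30,39)=13 [32,41)=8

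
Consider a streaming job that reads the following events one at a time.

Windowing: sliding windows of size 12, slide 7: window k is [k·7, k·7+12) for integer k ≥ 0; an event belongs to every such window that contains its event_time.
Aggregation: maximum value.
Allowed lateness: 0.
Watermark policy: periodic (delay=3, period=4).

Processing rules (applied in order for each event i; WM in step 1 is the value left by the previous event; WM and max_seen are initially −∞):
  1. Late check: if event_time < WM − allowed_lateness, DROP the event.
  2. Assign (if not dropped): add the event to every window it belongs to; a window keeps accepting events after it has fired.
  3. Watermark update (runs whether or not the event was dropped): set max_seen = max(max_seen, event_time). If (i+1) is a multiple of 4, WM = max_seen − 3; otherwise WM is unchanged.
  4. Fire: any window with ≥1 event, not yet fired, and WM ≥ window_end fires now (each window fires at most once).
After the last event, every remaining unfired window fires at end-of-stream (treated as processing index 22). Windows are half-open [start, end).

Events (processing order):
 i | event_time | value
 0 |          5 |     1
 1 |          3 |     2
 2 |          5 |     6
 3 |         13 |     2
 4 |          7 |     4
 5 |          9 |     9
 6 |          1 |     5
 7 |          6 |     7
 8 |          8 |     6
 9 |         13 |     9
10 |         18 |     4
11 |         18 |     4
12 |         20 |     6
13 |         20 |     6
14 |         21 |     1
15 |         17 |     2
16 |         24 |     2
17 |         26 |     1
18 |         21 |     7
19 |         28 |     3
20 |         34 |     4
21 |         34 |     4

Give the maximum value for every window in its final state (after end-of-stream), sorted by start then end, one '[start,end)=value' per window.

i=0 t=5 v=1: → [0,12); WM=−∞
i=1 t=3 v=2: → [0,12); WM=−∞
i=2 t=5 v=6: → [0,12); WM=−∞
i=3 t=13 v=2: → [7,19); WM=10
i=4 t=7 v=4: DROP (t<10-0); WM=10
i=5 t=9 v=9: DROP (t<10-0); WM=10
i=6 t=1 v=5: DROP (t<10-0); WM=10
i=7 t=6 v=7: DROP (t<10-0); WM=10
i=8 t=8 v=6: DROP (t<10-0); WM=10
i=9 t=13 v=9: → [7,19); WM=10
i=10 t=18 v=4: → [14,26),[7,19); WM=10
i=11 t=18 v=4: → [14,26),[7,19); WM=15; [0,12) fires=6
i=12 t=20 v=6: → [14,26); WM=15
i=13 t=20 v=6: → [14,26); WM=15
i=14 t=21 v=1: → [21,33),[14,26); WM=15
i=15 t=17 v=2: → [14,26),[7,19); WM=18
i=16 t=24 v=2: → [21,33),[14,26); WM=18
i=17 t=26 v=1: → [21,33); WM=18
i=18 t=21 v=7: → [21,33),[14,26); WM=18
i=19 t=28 v=3: → [28,40),[21,33); WM=25; [7,19) fires=9
i=20 t=34 v=4: → [28,40); WM=25
i=21 t=34 v=4: → [28,40); WM=25

[0,12)=6 [7,19)=9 [14,26)=7 [21,33)=7 [28,40)=4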